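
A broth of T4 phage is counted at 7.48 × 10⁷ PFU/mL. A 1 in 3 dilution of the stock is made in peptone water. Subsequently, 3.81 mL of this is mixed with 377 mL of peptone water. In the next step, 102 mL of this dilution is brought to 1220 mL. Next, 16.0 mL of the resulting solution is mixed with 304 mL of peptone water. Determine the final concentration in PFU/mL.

Overall dilution factor = 3 × 99.95 × 11.96 × 20 = 7.17 × 10⁴.
7.48 × 10⁷ PFU/mL / 7.17 × 10⁴ = 1040 PFU/mL.

1040 PFU/mL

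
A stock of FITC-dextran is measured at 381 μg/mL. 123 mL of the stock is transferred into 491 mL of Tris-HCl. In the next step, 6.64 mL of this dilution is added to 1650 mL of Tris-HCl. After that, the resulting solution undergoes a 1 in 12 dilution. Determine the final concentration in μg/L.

25.5 μg/L

Overall dilution factor = 4.992 × 249.5 × 12 = 1.49 × 10⁴.
381 μg/mL / 1.49 × 10⁴ = 0.0255 μg/mL = 25.5 μg/L.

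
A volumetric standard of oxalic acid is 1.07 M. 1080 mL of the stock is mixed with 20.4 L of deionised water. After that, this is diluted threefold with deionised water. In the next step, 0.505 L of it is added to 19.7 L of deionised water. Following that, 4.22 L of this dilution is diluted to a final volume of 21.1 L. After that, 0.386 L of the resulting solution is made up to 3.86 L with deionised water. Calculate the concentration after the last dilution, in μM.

8.96 μM

Overall dilution factor = 19.89 × 3 × 40.01 × 5 × 10 = 1.19 × 10⁵.
1.07 M / 1.19 × 10⁵ = 8.96 × 10⁻⁶ M = 8.96 μM.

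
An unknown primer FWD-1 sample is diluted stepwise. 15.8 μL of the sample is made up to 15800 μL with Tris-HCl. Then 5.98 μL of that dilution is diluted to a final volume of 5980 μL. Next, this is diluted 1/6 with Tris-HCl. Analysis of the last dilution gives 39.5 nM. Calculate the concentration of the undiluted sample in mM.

Overall dilution factor = 1000 × 1000 × 6 = 6.00 × 10⁶.
Original = 39.5 nM × 6.00 × 10⁶ = 2.37 × 10⁸ nM = 237 mM.

237 mM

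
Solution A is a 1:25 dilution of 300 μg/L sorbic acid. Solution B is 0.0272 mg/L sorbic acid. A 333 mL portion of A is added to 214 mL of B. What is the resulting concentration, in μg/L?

17.9 μg/L

C_A = 300 μg/L / 25 = 12.0 μg/L.
C_B = 0.0272 mg/L = 27.2 μg/L.
C_mix = (C_A·V_A + C_B·V_B)/(V_A + V_B) = (12.0×333 + 27.2×214) / 547.0 = 17.9 μg/L.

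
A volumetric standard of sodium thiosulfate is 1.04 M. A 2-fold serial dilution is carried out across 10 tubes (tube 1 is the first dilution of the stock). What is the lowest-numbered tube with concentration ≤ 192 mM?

Tube n has concentration 1.04 M / 2ⁿ.
Need 2ⁿ ≥ 1.04 M / 192 mM = 5.42, so n ≥ 2.44.
First such tube: n = 3.

tube 3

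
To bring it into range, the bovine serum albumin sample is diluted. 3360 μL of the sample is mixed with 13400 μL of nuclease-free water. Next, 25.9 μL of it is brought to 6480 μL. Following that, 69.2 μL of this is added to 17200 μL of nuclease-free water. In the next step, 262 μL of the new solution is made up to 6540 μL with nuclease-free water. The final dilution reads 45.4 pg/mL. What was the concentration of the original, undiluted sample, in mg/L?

Overall dilution factor = 4.988 × 250.2 × 249.6 × 24.96 = 7.77 × 10⁶.
Original = 45.4 pg/mL × 7.77 × 10⁶ = 3.53 × 10⁸ pg/mL = 353 mg/L.

353 mg/L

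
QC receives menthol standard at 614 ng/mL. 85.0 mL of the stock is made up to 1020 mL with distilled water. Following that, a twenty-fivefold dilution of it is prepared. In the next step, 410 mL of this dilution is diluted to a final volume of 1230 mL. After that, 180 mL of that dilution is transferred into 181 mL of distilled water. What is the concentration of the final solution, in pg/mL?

Overall dilution factor = 12 × 25 × 3 × 2.006 = 1805.
614 ng/mL / 1805 = 0.340 ng/mL = 340 pg/mL.

340 pg/mL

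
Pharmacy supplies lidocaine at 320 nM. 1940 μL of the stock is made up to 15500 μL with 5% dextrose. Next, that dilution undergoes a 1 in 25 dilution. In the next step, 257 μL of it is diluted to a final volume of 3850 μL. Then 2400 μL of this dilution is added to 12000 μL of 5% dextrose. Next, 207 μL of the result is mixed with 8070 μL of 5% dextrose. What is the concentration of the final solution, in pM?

0.446 pM

Overall dilution factor = 7.990 × 25 × 14.98 × 6 × 39.99 = 7.18 × 10⁵.
320 nM / 7.18 × 10⁵ = 4.46 × 10⁻⁴ nM = 0.446 pM.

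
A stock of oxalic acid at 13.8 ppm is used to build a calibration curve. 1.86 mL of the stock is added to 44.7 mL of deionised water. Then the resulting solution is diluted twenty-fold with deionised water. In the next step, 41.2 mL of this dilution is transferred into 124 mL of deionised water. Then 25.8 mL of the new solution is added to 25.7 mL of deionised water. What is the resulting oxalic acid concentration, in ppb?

Overall dilution factor = 25.03 × 20 × 4.010 × 1.996 = 4007.
13.8 ppm / 4007 = 3.44 × 10⁻³ ppm = 3.44 ppb.

3.44 ppb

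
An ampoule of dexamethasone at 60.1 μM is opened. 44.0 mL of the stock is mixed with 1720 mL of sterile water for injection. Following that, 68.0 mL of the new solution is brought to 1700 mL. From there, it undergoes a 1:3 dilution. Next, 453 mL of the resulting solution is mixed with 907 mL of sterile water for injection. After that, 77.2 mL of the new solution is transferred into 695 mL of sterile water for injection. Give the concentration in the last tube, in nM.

Overall dilution factor = 40.09 × 25 × 3 × 3.002 × 10.00 = 9.03 × 10⁴.
60.1 μM / 9.03 × 10⁴ = 6.66 × 10⁻⁴ μM = 0.666 nM.

0.666 nM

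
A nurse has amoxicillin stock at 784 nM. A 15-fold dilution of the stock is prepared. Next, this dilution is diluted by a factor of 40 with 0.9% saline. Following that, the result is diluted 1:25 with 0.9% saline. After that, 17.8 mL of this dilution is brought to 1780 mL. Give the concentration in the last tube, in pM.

Overall dilution factor = 15 × 40 × 25 × 100 = 1.50 × 10⁶.
784 nM / 1.50 × 10⁶ = 5.23 × 10⁻⁴ nM = 0.523 pM.

0.523 pM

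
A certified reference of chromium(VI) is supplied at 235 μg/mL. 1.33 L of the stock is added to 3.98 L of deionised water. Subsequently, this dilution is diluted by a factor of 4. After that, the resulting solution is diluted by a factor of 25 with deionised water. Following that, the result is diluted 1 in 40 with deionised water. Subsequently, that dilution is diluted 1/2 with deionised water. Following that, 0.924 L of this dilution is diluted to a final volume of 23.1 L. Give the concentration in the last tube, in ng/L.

294 ng/L

Overall dilution factor = 3.992 × 4 × 25 × 40 × 2 × 25 = 7.98 × 10⁵.
235 μg/mL / 7.98 × 10⁵ = 2.94 × 10⁻⁴ μg/mL = 294 ng/L.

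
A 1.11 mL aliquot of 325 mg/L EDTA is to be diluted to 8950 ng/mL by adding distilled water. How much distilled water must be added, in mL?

8950 ng/mL = 8.95 mg/L.
V₂ = C₁V₁/C₂ = 325 × 1.11 / 8.95 = 40.3 mL.
Diluent to add = V₂ − V₁ = 40.3 − 1.11 = 39.2 mL.

39.2 mL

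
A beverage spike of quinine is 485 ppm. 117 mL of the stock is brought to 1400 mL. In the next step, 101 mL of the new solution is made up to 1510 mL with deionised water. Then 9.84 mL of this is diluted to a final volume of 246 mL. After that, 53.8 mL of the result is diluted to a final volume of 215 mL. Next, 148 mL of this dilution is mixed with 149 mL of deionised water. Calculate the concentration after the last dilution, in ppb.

Overall dilution factor = 11.97 × 14.95 × 25 × 3.996 × 2.007 = 3.59 × 10⁴.
485 ppm / 3.59 × 10⁴ = 0.0135 ppm = 13.5 ppb.

13.5 ppb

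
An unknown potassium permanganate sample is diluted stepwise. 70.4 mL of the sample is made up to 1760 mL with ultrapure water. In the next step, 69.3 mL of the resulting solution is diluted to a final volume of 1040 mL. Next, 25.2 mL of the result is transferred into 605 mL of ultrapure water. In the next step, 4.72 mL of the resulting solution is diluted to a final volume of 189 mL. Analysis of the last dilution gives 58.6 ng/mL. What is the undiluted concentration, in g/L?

22.0 g/L

Overall dilution factor = 25 × 15.01 × 25.01 × 40.04 = 3.76 × 10⁵.
Original = 58.6 ng/mL × 3.76 × 10⁵ = 2.20 × 10⁷ ng/mL = 22.0 g/L.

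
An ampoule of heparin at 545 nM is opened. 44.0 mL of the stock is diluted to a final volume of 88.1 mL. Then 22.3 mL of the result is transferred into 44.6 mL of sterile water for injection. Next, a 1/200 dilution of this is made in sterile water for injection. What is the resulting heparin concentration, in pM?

454 pM

Overall dilution factor = 2.002 × 3 × 200 = 1201.
545 nM / 1201 = 0.454 nM = 454 pM.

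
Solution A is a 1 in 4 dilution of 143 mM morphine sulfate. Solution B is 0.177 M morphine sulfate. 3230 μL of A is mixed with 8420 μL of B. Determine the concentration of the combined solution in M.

C_A = 143 mM / 4 = 35.8 mM.
C_B = 0.177 M = 177 mM.
C_mix = (C_A·V_A + C_B·V_B)/(V_A + V_B) = (35.8×3230 + 177×8420) / 11650 = 138 mM = 0.138 M.

0.138 M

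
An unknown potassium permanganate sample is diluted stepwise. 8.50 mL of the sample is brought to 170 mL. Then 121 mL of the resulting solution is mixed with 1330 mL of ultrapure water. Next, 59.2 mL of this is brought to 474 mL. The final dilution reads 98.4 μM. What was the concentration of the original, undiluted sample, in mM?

189 mM

Overall dilution factor = 20 × 11.99 × 8.007 = 1920.
Original = 98.4 μM × 1920 = 1.89 × 10⁵ μM = 189 mM.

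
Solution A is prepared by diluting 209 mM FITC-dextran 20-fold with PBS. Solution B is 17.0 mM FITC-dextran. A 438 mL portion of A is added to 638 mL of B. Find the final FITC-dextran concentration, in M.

C_A = 209 mM / 20 = 10.4 mM.
C_mix = (C_A·V_A + C_B·V_B)/(V_A + V_B) = (10.4×438 + 17.0×638) / 1076 = 14.3 mM = 0.0143 M.

0.0143 M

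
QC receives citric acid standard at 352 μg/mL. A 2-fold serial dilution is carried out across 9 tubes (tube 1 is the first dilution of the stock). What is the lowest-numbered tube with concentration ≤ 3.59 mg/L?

Tube n has concentration 352 μg/mL / 2ⁿ.
Need 2ⁿ ≥ 352 μg/mL / 3.59 mg/L = 98.1, so n ≥ 6.62.
First such tube: n = 7.

tube 7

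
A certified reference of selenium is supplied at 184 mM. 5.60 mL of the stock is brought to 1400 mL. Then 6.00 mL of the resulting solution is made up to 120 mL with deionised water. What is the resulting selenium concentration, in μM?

Overall dilution factor = 250 × 20 = 5000.
184 mM / 5000 = 0.0368 mM = 36.8 μM.

36.8 μM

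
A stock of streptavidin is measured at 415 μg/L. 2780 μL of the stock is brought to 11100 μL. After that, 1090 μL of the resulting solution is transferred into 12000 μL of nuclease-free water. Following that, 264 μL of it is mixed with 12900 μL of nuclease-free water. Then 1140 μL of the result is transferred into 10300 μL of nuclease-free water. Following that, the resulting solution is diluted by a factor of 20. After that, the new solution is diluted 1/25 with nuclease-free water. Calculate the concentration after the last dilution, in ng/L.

Overall dilution factor = 3.993 × 12.01 × 49.86 × 10.04 × 20 × 25 = 1.20 × 10⁷.
415 μg/L / 1.20 × 10⁷ = 3.46 × 10⁻⁵ μg/L = 0.0346 ng/L.

0.0346 ng/L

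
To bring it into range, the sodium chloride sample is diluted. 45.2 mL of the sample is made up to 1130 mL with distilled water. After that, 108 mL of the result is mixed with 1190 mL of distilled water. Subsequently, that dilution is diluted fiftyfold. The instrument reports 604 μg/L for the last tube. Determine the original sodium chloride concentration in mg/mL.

Overall dilution factor = 25 × 12.02 × 50 = 1.50 × 10⁴.
Original = 604 μg/L × 1.50 × 10⁴ = 9.07 × 10⁶ μg/L = 9.07 mg/mL.

9.07 mg/mL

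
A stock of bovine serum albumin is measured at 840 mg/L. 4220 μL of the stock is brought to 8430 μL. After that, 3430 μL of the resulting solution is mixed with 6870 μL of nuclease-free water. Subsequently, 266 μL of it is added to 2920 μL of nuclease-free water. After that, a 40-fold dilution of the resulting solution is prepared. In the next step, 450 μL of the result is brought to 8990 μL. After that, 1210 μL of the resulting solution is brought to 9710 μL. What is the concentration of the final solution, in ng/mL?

Overall dilution factor = 1.998 × 3.003 × 11.98 × 40 × 19.98 × 8.025 = 4.61 × 10⁵.
840 mg/L / 4.61 × 10⁵ = 1.82 × 10⁻³ mg/L = 1.82 ng/mL.

1.82 ng/mL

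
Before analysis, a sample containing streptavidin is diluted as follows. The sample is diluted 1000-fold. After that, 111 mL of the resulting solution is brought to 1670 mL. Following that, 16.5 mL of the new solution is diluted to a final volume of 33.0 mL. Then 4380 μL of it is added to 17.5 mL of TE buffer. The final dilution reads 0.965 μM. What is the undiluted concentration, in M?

Overall dilution factor = 1000 × 15.05 × 2 × 4.995 = 1.50 × 10⁵.
Original = 0.965 μM × 1.50 × 10⁵ = 1.45 × 10⁵ μM = 0.145 M.

0.145 M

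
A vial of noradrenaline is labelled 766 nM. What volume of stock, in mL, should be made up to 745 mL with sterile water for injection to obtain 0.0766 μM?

74.5 mL

0.0766 μM = 76.6 nM.
V₁ = C₂V₂/C₁ = 76.6 × 745 / 766 = 74.5 mL.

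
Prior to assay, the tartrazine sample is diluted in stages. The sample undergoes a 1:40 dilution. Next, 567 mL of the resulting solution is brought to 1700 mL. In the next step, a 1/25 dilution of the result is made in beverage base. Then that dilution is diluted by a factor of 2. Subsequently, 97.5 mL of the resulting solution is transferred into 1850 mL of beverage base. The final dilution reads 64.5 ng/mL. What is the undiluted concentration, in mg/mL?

Overall dilution factor = 40 × 2.998 × 25 × 2 × 19.97 = 1.20 × 10⁵.
Original = 64.5 ng/mL × 1.20 × 10⁵ = 7.73 × 10⁶ ng/mL = 7.73 mg/mL.

7.73 mg/mL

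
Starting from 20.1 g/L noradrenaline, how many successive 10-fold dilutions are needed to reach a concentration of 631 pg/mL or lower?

Need 10ⁿ ≥ 3.19 × 10⁷, so n ≥ log(3.19 × 10⁷)/log(10) = 7.50.
Minimum whole steps: n = 8.

8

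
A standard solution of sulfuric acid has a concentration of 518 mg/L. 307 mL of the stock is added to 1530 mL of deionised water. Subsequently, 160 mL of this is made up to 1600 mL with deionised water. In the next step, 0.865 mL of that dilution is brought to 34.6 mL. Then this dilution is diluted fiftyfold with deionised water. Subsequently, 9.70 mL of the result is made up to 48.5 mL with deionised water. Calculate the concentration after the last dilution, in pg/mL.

Overall dilution factor = 5.984 × 10 × 40 × 50 × 5 = 5.98 × 10⁵.
518 mg/L / 5.98 × 10⁵ = 8.66 × 10⁻⁴ mg/L = 866 pg/mL.

866 pg/mL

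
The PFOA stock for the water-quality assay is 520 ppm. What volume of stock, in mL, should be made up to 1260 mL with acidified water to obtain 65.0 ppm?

V₁ = C₂V₂/C₁ = 65.0 × 1260 / 520 = 158 mL.

158 mL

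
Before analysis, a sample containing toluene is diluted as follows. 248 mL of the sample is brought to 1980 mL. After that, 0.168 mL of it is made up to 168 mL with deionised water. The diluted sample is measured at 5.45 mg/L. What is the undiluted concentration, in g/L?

43.5 g/L

Overall dilution factor = 7.984 × 1000 = 7984.
Original = 5.45 mg/L × 7984 = 4.35 × 10⁴ mg/L = 43.5 g/L.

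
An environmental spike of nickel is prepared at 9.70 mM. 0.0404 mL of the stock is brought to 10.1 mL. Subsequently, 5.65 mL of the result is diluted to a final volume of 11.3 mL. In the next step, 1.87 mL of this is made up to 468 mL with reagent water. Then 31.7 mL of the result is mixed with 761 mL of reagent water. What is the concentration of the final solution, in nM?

3.10 nM

Overall dilution factor = 250 × 2 × 250.3 × 25.01 = 3.13 × 10⁶.
9.70 mM / 3.13 × 10⁶ = 3.10 × 10⁻⁶ mM = 3.10 nM.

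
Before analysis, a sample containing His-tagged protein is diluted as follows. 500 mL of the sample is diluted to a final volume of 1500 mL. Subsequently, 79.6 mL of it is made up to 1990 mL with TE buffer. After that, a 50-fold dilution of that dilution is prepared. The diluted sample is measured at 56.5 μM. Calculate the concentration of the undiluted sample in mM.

212 mM

Overall dilution factor = 3 × 25 × 50 = 3750.
Original = 56.5 μM × 3750 = 2.12 × 10⁵ μM = 212 mM.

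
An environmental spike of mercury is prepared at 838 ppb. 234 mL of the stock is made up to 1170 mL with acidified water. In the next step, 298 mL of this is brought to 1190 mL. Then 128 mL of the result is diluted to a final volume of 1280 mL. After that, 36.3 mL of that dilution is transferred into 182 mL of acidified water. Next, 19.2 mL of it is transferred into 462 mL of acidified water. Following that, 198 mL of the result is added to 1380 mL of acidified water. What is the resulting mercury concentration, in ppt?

3.49 ppt

Overall dilution factor = 5 × 3.993 × 10 × 6.014 × 25.06 × 7.970 = 2.40 × 10⁵.
838 ppb / 2.40 × 10⁵ = 3.49 × 10⁻³ ppb = 3.49 ppt.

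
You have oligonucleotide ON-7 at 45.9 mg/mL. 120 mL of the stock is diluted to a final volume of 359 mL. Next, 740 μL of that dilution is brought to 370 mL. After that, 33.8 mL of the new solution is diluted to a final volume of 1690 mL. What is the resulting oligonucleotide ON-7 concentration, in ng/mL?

Overall dilution factor = 2.992 × 500 × 50 = 7.48 × 10⁴.
45.9 mg/mL / 7.48 × 10⁴ = 6.14 × 10⁻⁴ mg/mL = 614 ng/mL.

614 ng/mL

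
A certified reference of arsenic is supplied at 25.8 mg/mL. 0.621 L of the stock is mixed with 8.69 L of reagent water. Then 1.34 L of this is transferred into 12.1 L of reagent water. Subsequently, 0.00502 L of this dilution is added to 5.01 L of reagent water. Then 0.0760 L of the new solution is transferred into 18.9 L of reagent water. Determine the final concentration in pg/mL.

Overall dilution factor = 14.99 × 10.03 × 999.0 × 249.7 = 3.75 × 10⁷.
25.8 mg/mL / 3.75 × 10⁷ = 6.88 × 10⁻⁷ mg/mL = 688 pg/mL.

688 pg/mL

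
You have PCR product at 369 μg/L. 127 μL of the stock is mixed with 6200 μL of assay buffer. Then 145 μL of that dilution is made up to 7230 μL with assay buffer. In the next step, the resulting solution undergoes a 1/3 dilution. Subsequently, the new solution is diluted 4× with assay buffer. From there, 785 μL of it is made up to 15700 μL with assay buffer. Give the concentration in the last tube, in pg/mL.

0.619 pg/mL

Overall dilution factor = 49.82 × 49.86 × 3 × 4 × 20 = 5.96 × 10⁵.
369 μg/L / 5.96 × 10⁵ = 6.19 × 10⁻⁴ μg/L = 0.619 pg/mL.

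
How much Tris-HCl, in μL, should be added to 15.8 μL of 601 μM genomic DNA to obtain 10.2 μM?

V₂ = C₁V₁/C₂ = 601 × 15.8 / 10.2 = 931 μL.
Diluent to add = V₂ − V₁ = 931 − 15.8 = 915 μL.

915 μL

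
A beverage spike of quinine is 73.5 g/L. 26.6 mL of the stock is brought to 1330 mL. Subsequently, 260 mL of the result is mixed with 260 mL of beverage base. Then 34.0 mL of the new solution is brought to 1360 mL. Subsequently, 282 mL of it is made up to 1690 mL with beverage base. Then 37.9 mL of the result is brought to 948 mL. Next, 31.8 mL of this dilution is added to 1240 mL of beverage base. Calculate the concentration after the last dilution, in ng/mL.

Overall dilution factor = 50 × 2 × 40 × 5.993 × 25.01 × 39.99 = 2.40 × 10⁷.
73.5 g/L / 2.40 × 10⁷ = 3.06 × 10⁻⁶ g/L = 3.06 ng/mL.

3.06 ng/mL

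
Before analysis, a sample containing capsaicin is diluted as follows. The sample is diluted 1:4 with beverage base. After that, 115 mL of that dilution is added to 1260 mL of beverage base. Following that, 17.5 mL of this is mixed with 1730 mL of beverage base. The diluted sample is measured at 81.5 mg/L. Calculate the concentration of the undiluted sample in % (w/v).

38.9 % (w/v)

Overall dilution factor = 4 × 11.96 × 99.86 = 4776.
Original = 81.5 mg/L × 4776 = 3.89 × 10⁵ mg/L = 38.9 % (w/v).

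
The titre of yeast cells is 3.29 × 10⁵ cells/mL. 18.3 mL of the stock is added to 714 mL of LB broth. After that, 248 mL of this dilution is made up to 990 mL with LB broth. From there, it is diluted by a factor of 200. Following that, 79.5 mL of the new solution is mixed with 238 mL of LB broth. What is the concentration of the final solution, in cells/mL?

2.58 cells/mL

Overall dilution factor = 40.02 × 3.992 × 200 × 3.994 = 1.28 × 10⁵.
3.29 × 10⁵ cells/mL / 1.28 × 10⁵ = 2.58 cells/mL.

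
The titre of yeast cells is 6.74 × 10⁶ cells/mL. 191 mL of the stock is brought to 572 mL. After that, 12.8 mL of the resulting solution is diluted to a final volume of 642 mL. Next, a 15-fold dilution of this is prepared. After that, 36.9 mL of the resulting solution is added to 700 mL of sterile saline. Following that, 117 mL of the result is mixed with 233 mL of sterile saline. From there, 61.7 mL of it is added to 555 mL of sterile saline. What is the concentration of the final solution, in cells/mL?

5.01 cells/mL

Overall dilution factor = 2.995 × 50.16 × 15 × 19.97 × 2.991 × 9.995 = 1.35 × 10⁶.
6.74 × 10⁶ cells/mL / 1.35 × 10⁶ = 5.01 cells/mL.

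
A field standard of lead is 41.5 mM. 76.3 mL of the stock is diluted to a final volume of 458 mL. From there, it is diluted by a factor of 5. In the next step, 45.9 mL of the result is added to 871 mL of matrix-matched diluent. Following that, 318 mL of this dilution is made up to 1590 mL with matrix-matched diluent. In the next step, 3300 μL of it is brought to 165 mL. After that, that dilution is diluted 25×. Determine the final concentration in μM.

Overall dilution factor = 6.003 × 5 × 19.98 × 5 × 50 × 25 = 3.75 × 10⁶.
41.5 mM / 3.75 × 10⁶ = 1.11 × 10⁻⁵ mM = 0.0111 μM.

0.0111 μM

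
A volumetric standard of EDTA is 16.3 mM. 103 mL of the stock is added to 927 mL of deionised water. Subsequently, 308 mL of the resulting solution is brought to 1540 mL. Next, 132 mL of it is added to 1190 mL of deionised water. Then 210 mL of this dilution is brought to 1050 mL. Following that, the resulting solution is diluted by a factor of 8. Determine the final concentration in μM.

0.814 μM

Overall dilution factor = 10 × 5 × 10.02 × 5 × 8 = 2.00 × 10⁴.
16.3 mM / 2.00 × 10⁴ = 8.14 × 10⁻⁴ mM = 0.814 μM.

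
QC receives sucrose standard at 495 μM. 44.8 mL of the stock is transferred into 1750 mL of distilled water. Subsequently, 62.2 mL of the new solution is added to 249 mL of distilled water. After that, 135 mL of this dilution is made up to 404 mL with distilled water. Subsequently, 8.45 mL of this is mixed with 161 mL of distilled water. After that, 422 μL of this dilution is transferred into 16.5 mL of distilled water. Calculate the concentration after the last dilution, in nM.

Overall dilution factor = 40.06 × 5.003 × 2.993 × 20.05 × 40.10 = 4.82 × 10⁵.
495 μM / 4.82 × 10⁵ = 1.03 × 10⁻³ μM = 1.03 nM.

1.03 nM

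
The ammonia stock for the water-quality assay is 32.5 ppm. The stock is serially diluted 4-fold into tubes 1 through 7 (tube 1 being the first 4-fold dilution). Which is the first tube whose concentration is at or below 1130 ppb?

Tube n has concentration 32.5 ppm / 4ⁿ.
Need 4ⁿ ≥ 32.5 ppm / 1130 ppb = 28.8, so n ≥ 2.42.
First such tube: n = 3.

tube 3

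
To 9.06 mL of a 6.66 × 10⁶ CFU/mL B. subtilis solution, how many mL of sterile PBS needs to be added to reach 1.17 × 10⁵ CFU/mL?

507 mL

V₂ = C₁V₁/C₂ = 6.66 × 10⁶ × 9.06 / 1.17 × 10⁵ = 516 mL.
Diluent to add = V₂ − V₁ = 516 − 9.06 = 507 mL.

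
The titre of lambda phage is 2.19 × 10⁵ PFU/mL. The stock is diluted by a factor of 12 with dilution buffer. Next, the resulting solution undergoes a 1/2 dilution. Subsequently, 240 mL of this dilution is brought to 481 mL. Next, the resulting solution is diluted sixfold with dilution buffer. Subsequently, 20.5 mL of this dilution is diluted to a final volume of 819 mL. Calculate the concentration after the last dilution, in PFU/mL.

Overall dilution factor = 12 × 2 × 2.004 × 6 × 39.95 = 1.15 × 10⁴.
2.19 × 10⁵ PFU/mL / 1.15 × 10⁴ = 19.0 PFU/mL.

19.0 PFU/mL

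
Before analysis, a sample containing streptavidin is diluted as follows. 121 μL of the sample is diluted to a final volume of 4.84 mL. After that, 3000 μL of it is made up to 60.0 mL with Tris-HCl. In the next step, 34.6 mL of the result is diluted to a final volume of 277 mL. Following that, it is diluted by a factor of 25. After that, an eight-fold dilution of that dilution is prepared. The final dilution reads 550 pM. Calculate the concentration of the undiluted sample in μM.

Overall dilution factor = 40 × 20 × 8.006 × 25 × 8 = 1.28 × 10⁶.
Original = 550 pM × 1.28 × 10⁶ = 7.05 × 10⁸ pM = 705 μM.

705 μM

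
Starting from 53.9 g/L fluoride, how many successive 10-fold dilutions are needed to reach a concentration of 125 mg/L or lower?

Need 10ⁿ ≥ 431, so n ≥ log(431)/log(10) = 2.63.
Minimum whole steps: n = 3.

3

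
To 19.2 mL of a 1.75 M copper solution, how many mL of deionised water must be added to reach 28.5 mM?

28.5 mM = 0.0285 M.
V₂ = C₁V₁/C₂ = 1.75 × 19.2 / 0.0285 = 1179 mL.
Diluent to add = V₂ − V₁ = 1179 − 19.2 = 1160 mL.

1160 mL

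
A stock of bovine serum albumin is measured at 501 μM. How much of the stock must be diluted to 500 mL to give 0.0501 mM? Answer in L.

0.0501 mM = 50.1 μM.
V₁ = C₂V₂/C₁ = 50.1 × 500 / 501 = 50.0 mL = 0.0500 L.

0.0500 L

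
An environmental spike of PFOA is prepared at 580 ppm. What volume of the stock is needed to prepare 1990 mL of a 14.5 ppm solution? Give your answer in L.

0.0498 L

V₁ = C₂V₂/C₁ = 14.5 × 1990 / 580 = 49.8 mL = 0.0498 L.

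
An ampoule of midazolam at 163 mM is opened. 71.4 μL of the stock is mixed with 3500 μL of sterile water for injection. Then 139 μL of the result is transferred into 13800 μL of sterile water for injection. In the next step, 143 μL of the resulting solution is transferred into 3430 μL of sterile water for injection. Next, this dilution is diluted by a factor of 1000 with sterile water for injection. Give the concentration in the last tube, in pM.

1300 pM

Overall dilution factor = 50.02 × 100.3 × 24.99 × 1000 = 1.25 × 10⁸.
163 mM / 1.25 × 10⁸ = 1.30 × 10⁻⁶ mM = 1300 pM.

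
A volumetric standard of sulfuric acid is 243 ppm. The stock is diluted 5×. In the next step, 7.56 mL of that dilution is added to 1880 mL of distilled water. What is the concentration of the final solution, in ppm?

0.195 ppm

Overall dilution factor = 5 × 249.7 = 1248.
243 ppm / 1248 = 0.195 ppm.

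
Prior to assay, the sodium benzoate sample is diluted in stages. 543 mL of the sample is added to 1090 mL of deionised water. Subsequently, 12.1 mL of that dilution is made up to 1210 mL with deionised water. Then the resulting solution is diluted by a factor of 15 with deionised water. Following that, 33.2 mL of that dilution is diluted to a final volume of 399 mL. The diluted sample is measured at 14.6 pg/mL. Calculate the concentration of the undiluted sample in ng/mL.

Overall dilution factor = 3.007 × 100 × 15 × 12.02 = 5.42 × 10⁴.
Original = 14.6 pg/mL × 5.42 × 10⁴ = 7.92 × 10⁵ pg/mL = 792 ng/mL.

792 ng/mL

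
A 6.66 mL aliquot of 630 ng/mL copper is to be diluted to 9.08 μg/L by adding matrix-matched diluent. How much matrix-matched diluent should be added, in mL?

455 mL

9.08 μg/L = 9.08 ng/mL.
V₂ = C₁V₁/C₂ = 630 × 6.66 / 9.08 = 462 mL.
Diluent to add = V₂ − V₁ = 462 − 6.66 = 455 mL.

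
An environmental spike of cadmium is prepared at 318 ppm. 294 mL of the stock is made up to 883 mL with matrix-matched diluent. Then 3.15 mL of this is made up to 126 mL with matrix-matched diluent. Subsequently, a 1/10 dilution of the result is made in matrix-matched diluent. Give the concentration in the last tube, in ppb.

Overall dilution factor = 3.003 × 40 × 10 = 1201.
318 ppm / 1201 = 0.265 ppm = 265 ppb.

265 ppb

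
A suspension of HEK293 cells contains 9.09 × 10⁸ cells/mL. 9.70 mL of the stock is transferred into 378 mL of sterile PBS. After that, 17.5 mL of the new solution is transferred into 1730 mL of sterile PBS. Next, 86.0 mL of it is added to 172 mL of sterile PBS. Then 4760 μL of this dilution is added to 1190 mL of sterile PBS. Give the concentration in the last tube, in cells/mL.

302 cells/mL

Overall dilution factor = 39.97 × 99.86 × 3 × 251 = 3.01 × 10⁶.
9.09 × 10⁸ cells/mL / 3.01 × 10⁶ = 302 cells/mL.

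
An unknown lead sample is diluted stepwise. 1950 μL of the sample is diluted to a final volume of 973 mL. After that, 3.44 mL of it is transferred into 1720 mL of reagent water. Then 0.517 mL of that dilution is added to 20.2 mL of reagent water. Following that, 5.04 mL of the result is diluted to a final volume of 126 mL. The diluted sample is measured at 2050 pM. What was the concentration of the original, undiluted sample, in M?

0.513 M

Overall dilution factor = 499.0 × 501 × 40.07 × 25 = 2.50 × 10⁸.
Original = 2050 pM × 2.50 × 10⁸ = 5.13 × 10¹¹ pM = 0.513 M.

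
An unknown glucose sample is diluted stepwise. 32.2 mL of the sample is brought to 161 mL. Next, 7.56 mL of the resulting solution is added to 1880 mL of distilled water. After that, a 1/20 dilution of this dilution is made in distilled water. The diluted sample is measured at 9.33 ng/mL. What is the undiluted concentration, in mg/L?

233 mg/L

Overall dilution factor = 5 × 249.7 × 20 = 2.50 × 10⁴.
Original = 9.33 ng/mL × 2.50 × 10⁴ = 2.33 × 10⁵ ng/mL = 233 mg/L.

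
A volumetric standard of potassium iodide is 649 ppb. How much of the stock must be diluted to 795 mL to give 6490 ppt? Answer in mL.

6490 ppt = 6.49 ppb.
V₁ = C₂V₂/C₁ = 6.49 × 795 / 649 = 7.95 mL.

7.95 mL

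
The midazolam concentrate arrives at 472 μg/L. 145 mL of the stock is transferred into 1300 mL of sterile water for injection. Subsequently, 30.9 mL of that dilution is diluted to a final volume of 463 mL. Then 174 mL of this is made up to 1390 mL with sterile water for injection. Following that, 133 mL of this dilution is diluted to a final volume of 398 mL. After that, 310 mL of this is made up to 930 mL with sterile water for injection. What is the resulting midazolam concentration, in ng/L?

Overall dilution factor = 9.966 × 14.98 × 7.989 × 2.992 × 3 = 1.07 × 10⁴.
472 μg/L / 1.07 × 10⁴ = 0.0441 μg/L = 44.1 ng/L.

44.1 ng/L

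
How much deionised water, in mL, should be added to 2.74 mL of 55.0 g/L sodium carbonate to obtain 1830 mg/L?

1830 mg/L = 1.83 g/L.
V₂ = C₁V₁/C₂ = 55.0 × 2.74 / 1.83 = 82.3 mL.
Diluent to add = V₂ − V₁ = 82.3 − 2.74 = 79.6 mL.

79.6 mL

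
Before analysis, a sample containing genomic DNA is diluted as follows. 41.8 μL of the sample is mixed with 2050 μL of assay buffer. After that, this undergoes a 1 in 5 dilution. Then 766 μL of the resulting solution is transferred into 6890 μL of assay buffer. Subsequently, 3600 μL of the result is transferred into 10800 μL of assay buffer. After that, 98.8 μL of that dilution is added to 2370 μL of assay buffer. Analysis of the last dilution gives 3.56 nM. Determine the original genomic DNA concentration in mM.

Overall dilution factor = 50.04 × 5 × 9.995 × 4 × 24.99 = 2.50 × 10⁵.
Original = 3.56 nM × 2.50 × 10⁵ = 8.90 × 10⁵ nM = 0.890 mM.

0.890 mM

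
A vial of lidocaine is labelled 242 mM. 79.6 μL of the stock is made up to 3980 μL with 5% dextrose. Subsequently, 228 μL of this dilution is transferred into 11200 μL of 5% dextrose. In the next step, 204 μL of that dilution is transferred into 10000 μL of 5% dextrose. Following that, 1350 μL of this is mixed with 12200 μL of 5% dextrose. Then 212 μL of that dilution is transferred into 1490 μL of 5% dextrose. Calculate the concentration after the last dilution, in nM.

24.0 nM

Overall dilution factor = 50 × 50.12 × 50.02 × 10.04 × 8.028 = 1.01 × 10⁷.
242 mM / 1.01 × 10⁷ = 2.40 × 10⁻⁵ mM = 24.0 nM.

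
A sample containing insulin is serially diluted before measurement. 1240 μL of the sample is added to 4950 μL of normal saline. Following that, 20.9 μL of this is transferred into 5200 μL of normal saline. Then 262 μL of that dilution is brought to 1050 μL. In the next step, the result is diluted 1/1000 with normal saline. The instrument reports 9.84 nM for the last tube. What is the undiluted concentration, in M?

0.0492 M

Overall dilution factor = 4.992 × 249.8 × 4.008 × 1000 = 5.00 × 10⁶.
Original = 9.84 nM × 5.00 × 10⁶ = 4.92 × 10⁷ nM = 0.0492 M.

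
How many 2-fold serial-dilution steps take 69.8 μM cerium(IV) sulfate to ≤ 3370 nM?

Need 2ⁿ ≥ 20.7, so n ≥ log(20.7)/log(2) = 4.37.
Minimum whole steps: n = 5.

5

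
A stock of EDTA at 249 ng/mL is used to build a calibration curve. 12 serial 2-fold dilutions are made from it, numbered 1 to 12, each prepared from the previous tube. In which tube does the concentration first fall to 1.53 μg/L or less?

tube 8

Tube n has concentration 249 ng/mL / 2ⁿ.
Need 2ⁿ ≥ 249 ng/mL / 1.53 μg/L = 163, so n ≥ 7.35.
First such tube: n = 8.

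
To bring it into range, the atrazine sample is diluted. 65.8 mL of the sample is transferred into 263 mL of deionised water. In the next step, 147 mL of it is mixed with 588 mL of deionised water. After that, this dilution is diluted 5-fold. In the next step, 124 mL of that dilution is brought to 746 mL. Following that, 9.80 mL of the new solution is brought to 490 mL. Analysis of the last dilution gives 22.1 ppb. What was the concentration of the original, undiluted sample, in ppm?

Overall dilution factor = 4.997 × 5 × 5 × 6.016 × 50 = 3.76 × 10⁴.
Original = 22.1 ppb × 3.76 × 10⁴ = 8.30 × 10⁵ ppb = 830 ppm.

830 ppm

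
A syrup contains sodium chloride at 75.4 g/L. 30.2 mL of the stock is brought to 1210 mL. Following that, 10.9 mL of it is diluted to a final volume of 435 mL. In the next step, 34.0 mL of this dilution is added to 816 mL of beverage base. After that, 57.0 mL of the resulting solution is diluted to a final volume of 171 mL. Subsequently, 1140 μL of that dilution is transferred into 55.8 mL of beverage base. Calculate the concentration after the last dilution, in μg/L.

12.6 μg/L

Overall dilution factor = 40.07 × 39.91 × 25 × 3 × 49.95 = 5.99 × 10⁶.
75.4 g/L / 5.99 × 10⁶ = 1.26 × 10⁻⁵ g/L = 12.6 μg/L.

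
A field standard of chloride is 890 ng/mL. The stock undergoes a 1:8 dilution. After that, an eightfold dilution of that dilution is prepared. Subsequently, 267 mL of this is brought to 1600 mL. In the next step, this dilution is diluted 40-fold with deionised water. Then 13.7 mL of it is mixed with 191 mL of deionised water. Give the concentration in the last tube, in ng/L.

Overall dilution factor = 8 × 8 × 5.993 × 40 × 14.94 = 2.29 × 10⁵.
890 ng/mL / 2.29 × 10⁵ = 3.88 × 10⁻³ ng/mL = 3.88 ng/L.

3.88 ng/L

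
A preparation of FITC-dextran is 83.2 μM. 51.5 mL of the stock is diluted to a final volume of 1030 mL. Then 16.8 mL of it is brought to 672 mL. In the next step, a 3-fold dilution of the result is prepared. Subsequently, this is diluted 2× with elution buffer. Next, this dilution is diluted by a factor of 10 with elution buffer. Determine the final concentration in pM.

1730 pM

Overall dilution factor = 20 × 40 × 3 × 2 × 10 = 4.80 × 10⁴.
83.2 μM / 4.80 × 10⁴ = 1.73 × 10⁻³ μM = 1730 pM.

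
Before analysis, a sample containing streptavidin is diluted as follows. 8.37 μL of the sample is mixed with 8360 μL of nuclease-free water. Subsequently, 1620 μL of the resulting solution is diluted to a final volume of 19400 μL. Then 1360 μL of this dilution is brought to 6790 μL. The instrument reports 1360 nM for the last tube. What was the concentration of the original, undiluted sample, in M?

Overall dilution factor = 999.8 × 11.98 × 4.993 = 5.98 × 10⁴.
Original = 1360 nM × 5.98 × 10⁴ = 8.13 × 10⁷ nM = 0.0813 M.

0.0813 M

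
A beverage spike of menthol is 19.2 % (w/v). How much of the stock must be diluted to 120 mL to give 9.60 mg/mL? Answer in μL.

6000 μL

9.60 mg/mL = 0.960 % (w/v).
V₁ = C₂V₂/C₁ = 0.960 × 120 / 19.2 = 6.00 mL = 6000 μL.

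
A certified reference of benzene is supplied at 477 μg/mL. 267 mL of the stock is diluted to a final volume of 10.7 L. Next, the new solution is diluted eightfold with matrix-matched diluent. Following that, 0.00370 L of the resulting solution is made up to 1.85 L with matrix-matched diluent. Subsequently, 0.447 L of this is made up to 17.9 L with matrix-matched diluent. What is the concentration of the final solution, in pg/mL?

74.3 pg/mL

Overall dilution factor = 40.07 × 8 × 500 × 40.04 = 6.42 × 10⁶.
477 μg/mL / 6.42 × 10⁶ = 7.43 × 10⁻⁵ μg/mL = 74.3 pg/mL.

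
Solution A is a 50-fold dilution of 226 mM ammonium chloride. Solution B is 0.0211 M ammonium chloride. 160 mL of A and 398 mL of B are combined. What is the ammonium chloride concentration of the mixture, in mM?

C_A = 226 mM / 50 = 4.52 mM.
C_B = 0.0211 M = 21.1 mM.
C_mix = (C_A·V_A + C_B·V_B)/(V_A + V_B) = (4.52×160 + 21.1×398) / 558.0 = 16.3 mM.

16.3 mM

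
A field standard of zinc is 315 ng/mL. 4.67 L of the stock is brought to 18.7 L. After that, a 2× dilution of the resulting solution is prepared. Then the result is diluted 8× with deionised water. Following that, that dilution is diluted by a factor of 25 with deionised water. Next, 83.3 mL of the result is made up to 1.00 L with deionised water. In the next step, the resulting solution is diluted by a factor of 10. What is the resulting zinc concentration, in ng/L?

Overall dilution factor = 4.004 × 2 × 8 × 25 × 12.00 × 10 = 1.92 × 10⁵.
315 ng/mL / 1.92 × 10⁵ = 1.64 × 10⁻³ ng/mL = 1.64 ng/L.

1.64 ng/L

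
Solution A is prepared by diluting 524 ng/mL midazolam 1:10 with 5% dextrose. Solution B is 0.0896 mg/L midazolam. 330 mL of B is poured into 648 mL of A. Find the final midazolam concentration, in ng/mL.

65.0 ng/mL

C_A = 524 ng/mL / 10 = 52.4 ng/mL.
C_B = 0.0896 mg/L = 89.6 ng/mL.
C_mix = (C_A·V_A + C_B·V_B)/(V_A + V_B) = (52.4×648 + 89.6×330) / 978.0 = 65.0 ng/mL.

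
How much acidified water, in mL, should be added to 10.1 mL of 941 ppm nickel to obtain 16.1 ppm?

580 mL

V₂ = C₁V₁/C₂ = 941 × 10.1 / 16.1 = 590 mL.
Diluent to add = V₂ − V₁ = 590 − 10.1 = 580 mL.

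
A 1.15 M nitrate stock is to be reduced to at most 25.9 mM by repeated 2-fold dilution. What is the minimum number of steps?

6

Need 2ⁿ ≥ 44.4, so n ≥ log(44.4)/log(2) = 5.47.
Minimum whole steps: n = 6.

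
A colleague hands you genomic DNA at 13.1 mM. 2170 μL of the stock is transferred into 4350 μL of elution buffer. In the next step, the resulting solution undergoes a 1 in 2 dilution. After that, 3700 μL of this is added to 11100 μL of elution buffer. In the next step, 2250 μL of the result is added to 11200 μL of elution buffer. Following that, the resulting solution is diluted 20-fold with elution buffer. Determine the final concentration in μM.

4.56 μM

Overall dilution factor = 3.005 × 2 × 4 × 5.978 × 20 = 2874.
13.1 mM / 2874 = 4.56 × 10⁻³ mM = 4.56 μM.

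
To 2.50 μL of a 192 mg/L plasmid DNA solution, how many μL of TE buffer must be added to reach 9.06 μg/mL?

9.06 μg/mL = 9.06 mg/L.
V₂ = C₁V₁/C₂ = 192 × 2.50 / 9.06 = 53.0 μL.
Diluent to add = V₂ − V₁ = 53.0 − 2.50 = 50.5 μL.

50.5 μL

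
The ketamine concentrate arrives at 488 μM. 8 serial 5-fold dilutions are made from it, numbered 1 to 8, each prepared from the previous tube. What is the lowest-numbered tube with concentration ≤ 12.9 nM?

Tube n has concentration 488 μM / 5ⁿ.
Need 5ⁿ ≥ 488 μM / 12.9 nM = 3.78 × 10⁴, so n ≥ 6.55.
First such tube: n = 7.

tube 7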